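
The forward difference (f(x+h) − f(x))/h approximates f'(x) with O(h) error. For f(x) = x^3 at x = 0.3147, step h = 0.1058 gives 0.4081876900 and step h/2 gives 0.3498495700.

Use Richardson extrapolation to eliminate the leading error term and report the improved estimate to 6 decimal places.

0.291511

Order 1 gives 2^r = 2 and 2^r − 1 = 1.
Numerator 2 × A(h/2) − A(h) = 2 × 0.3498495700 − 0.4081876900 = 0.2915114500
(2 × 0.3498495700 − 0.4081876900)/(2 − 1) = 0.2915114500
Correction |R − A(h/2)| = 5.834e-02; gap |A(h/2) − A(h)| = 5.834e-02.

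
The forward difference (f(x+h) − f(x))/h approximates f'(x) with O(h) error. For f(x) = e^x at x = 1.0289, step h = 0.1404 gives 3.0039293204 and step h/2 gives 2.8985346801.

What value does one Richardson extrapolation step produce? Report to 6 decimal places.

Leading term ∝ h^1; use weight 2 = 2^1.
Weighted: 5.7970693602 − 3.0039293204 = 2.7931400398
Denominator 2 − 1 = 1.
Result: 2.7931400398
Gap between inputs: 1.054e-01; correction applied: −0.1053946403.

2.793140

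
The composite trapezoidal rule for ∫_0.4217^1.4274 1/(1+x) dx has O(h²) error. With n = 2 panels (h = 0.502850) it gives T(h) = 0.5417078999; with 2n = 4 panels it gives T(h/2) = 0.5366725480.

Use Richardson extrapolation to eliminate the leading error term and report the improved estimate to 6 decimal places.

r = 2: numerator weight 4, denominator 3.
4*0.5366725480 − 0.5417078999 = 1.6049822921
R = 1.6049822921/3 = 0.5349940974
Shift from A(h/2): −0.0016784506.

0.534994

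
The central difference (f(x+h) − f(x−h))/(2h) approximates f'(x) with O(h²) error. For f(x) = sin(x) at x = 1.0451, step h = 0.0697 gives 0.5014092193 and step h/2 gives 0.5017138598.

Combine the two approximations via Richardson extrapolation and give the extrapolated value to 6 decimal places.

0.501815

Leading term ∝ h^2; use weight 4 = 2^2.
4*0.5017138598 − 0.5014092193 = 1.5054462199
(4*0.5017138598 − 0.5014092193)/(4 − 1) = 0.5018154066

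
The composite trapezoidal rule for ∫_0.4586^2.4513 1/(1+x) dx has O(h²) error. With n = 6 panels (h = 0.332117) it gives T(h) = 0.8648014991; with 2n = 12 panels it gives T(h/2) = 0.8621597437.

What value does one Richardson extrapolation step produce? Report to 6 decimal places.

0.861279

With r = 2 the leading error scales as h^2, so the weight is 2^2 = 4.
Top: 4(0.8621597437) − (0.8648014991) = 2.5838374757
Denominator 4 − 1 = 3.
2.5838374757 ÷ 3 = 0.8612791586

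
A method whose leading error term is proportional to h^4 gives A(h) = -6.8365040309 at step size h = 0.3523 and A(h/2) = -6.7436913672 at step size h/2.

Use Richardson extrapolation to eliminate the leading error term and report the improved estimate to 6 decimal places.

r = 4: numerator weight 16, denominator 15.
Numerator 16 × A(h/2) − A(h) = 16 × (-6.7436913672) − (-6.8365040309) = -101.0625578443
(16 × (-6.7436913672) − (-6.8365040309))/(16 − 1) = -6.7375038563
Correction |R − A(h/2)| = 6.188e-03; gap |A(h/2) − A(h)| = 9.281e-02.

-6.737504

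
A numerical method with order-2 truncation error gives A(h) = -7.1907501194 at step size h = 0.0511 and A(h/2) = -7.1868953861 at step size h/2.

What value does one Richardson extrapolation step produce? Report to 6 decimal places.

-7.185610

Leading term ∝ h^2; use weight 4 = 2^2.
Difference of the inputs: -7.1868953861 − (-7.1907501194) = 0.0038547333
Correction (A(h/2) − A(h))/(4 − 1) = 0.0038547333/3 = 0.0012849111
R = A(h/2) + (A(h/2) − A(h))/3 = -7.1868953861 + 0.0012849111 = -7.1856104750
Correction |R − A(h/2)| = 1.285e-03; gap |A(h/2) − A(h)| = 3.855e-03.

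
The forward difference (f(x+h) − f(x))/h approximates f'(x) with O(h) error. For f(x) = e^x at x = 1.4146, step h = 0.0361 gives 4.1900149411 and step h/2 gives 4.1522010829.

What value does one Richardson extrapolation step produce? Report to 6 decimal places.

The method has order 1: 2^1 = 2.
Difference of the inputs: 4.1522010829 − 4.1900149411 = -0.0378138582
Correction (A(h/2) − A(h))/(2 − 1) = (-0.0378138582)/1 = -0.0378138582
R = 4.1522010829 − 0.0378138582 = 4.1143872247

4.114387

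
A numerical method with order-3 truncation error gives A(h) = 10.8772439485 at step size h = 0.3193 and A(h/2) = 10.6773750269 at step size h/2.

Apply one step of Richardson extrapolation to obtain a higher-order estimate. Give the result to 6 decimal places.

10.648822

Leading term ∝ h^3; use weight 8 = 2^3.
Weighted: 85.4190002152 − 10.8772439485 = 74.5417562667
R = 74.5417562667/7 = 10.6488223238
Gap between inputs: 1.999e-01; correction applied: −0.0285527031.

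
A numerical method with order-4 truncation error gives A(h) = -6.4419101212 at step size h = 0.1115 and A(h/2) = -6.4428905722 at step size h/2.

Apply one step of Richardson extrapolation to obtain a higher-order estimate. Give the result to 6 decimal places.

-6.442956

Leading term ∝ h^4; use weight 16 = 2^4.
Top: 16(-6.4428905722) − (-6.4419101212) = -96.6443390340
(16×(-6.4428905722) − (-6.4419101212))/(16 − 1) = -6.4429559356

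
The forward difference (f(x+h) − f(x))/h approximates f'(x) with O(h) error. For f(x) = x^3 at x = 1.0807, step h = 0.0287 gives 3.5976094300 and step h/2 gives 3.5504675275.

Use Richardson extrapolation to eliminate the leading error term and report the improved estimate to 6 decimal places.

3.503326

Leading term ∝ h^1; use weight 2 = 2^1.
Top: 2(3.5504675275) − (3.5976094300) = 3.5033256250
Extrapolated: 3.5033256250 / 1 = 3.5033256250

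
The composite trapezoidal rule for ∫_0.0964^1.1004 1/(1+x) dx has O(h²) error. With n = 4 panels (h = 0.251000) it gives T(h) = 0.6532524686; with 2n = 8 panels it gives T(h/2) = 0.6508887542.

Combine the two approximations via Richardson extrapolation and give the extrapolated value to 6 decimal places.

0.650101

With r = 2 the leading error scales as h^2, so the weight is 2^2 = 4.
Numerator 4 × A(h/2) − A(h) = 4 × 0.6508887542 − 0.6532524686 = 1.9503025482
R = 1.9503025482/3 = 0.6501008494
Shift from A(h/2): −0.0007879048.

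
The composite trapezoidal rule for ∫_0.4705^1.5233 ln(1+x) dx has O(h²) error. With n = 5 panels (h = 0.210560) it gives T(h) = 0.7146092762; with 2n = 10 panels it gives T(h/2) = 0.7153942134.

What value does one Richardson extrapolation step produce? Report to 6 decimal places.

0.715656

The method has order 2: 2^2 = 4.
Difference of the inputs: 0.7153942134 − 0.7146092762 = 0.0007849372
Correction (A(h/2) − A(h))/(4 − 1) = 0.0007849372/3 = 0.0002616457
R = 0.7153942134 + 0.0002616457 = 0.7156558591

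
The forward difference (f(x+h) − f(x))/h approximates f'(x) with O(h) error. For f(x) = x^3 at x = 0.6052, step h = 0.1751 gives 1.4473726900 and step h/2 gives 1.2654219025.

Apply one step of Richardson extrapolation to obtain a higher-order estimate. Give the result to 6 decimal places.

1.083471

Error is O(h^1); halving h shrinks it by 2^1 = 2.
2^1*A(h/2) = 2.5308438050; minus A(h) gives 1.0834711150.
R = 1.0834711150/1 = 1.0834711150
Gap between inputs: 1.820e-01; correction applied: −0.1819507875.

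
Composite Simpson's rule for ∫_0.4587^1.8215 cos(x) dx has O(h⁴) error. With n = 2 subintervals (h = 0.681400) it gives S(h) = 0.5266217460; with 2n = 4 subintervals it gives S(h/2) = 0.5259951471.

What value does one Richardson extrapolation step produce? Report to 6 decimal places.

0.525953

r = 4, so 2^r = 16.
Difference of the inputs: 0.5259951471 − 0.5266217460 = -0.0006265989
Correction (A(h/2) − A(h))/(16 − 1) = (-0.0006265989)/15 = -0.0000417733
R = A(h/2) + (A(h/2) − A(h))/15 = 0.5259951471 − 0.0000417733 = 0.5259533738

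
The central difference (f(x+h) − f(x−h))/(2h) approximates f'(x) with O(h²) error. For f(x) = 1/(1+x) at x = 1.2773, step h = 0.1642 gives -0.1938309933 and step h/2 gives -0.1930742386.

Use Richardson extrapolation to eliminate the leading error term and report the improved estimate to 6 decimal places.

r = 2, so 2^r = 4.
Numerator 4*A(h/2) − A(h) = 4*(-0.1930742386) − (-0.1938309933) = -0.5784659611
Divide by 2^2 − 1 = 3.
Extrapolated: (-0.5784659611) / 3 = -0.1928219870

-0.192822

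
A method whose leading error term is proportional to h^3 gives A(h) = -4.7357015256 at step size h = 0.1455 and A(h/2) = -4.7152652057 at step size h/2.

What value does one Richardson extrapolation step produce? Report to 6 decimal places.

-4.712346

Error is O(h^3); halving h shrinks it by 2^3 = 8.
Difference of the inputs: -4.7152652057 − (-4.7357015256) = 0.0204363199
Correction (A(h/2) − A(h))/(8 − 1) = 0.0204363199/7 = 0.0029194743
R = -4.7152652057 + 0.0029194743 = -4.7123457314
Gap between inputs: 2.044e-02; correction applied: +0.0029194743.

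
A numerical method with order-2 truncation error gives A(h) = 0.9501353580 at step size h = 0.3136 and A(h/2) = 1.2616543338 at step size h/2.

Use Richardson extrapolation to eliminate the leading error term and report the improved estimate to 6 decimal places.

Error is O(h^2); halving h shrinks it by 2^2 = 4.
4 × 1.2616543338 − 0.9501353580 = 4.0964819772
R = 4.0964819772/3 = 1.3654939924

1.365494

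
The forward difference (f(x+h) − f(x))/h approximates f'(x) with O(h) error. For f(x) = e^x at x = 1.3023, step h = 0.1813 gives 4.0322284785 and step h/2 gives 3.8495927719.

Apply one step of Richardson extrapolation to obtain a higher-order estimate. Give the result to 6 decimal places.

3.666957

Method order is 1; weight 2^1 = 2.
2 × 3.8495927719 = 7.6991855438; 7.6991855438 − 4.0322284785 = 3.6669570653
(2 × 3.8495927719 − 4.0322284785)/(2 − 1) = 3.6669570653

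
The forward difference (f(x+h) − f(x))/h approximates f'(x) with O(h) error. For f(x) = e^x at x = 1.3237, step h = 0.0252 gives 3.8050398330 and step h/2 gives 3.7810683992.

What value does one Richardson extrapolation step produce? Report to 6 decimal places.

With r = 1 the leading error scales as h^1, so the weight is 2^1 = 2.
2 × 3.7810683992 = 7.5621367984; 7.5621367984 − 3.8050398330 = 3.7570969654
Extrapolated: 3.7570969654 / 1 = 3.7570969654
Gap between inputs: 2.397e-02; correction applied: −0.0239714338.

3.757097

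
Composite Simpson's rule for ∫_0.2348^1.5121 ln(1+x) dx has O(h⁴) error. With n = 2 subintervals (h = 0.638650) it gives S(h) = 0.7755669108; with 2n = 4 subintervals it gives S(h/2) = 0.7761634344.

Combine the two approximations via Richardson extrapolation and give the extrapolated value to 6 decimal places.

0.776203

r = 4: numerator weight 16, denominator 15.
16*0.7761634344 − 0.7755669108 = 11.6430480396
Denominator 16 − 1 = 15.
So the Richardson estimate is 0.7762032026.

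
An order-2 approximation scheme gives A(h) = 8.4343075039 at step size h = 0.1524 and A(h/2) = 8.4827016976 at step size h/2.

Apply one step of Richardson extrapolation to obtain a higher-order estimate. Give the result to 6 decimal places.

r = 2, so 2^r = 4.
Weighted: 33.9308067904 − 8.4343075039 = 25.4964992865
R = 25.4964992865/3 = 8.4988330955

8.498833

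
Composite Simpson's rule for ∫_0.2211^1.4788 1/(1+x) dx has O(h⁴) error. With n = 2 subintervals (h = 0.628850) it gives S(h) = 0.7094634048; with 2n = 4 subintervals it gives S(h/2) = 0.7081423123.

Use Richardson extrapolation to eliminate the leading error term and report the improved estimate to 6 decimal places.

The method has order 4: 2^4 = 16.
16·0.7081423123 = 11.3302769968; subtract 0.7094634048 → 10.6208135920
(16·0.7081423123 − 0.7094634048)/(16 − 1) = 0.7080542395
Correction |R − A(h/2)| = 8.807e-05; gap |A(h/2) − A(h)| = 1.321e-03.

0.708054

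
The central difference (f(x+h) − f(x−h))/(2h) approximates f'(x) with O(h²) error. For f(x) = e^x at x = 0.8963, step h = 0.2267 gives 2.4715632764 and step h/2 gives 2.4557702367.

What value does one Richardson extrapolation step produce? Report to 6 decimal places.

r = 2, so 2^r = 4.
Numerator 4 × A(h/2) − A(h) = 4 × 2.4557702367 − 2.4715632764 = 7.3515176704
Denominator 4 − 1 = 3.
(4 × 2.4557702367 − 2.4715632764)/(4 − 1) = 2.4505058901

2.450506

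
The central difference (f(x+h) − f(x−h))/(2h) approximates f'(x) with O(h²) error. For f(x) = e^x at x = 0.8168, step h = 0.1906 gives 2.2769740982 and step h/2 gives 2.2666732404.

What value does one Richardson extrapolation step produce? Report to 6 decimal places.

With r = 2 the leading error scales as h^2, so the weight is 2^2 = 4.
Numerator 4 × A(h/2) − A(h) = 4 × 2.2666732404 − 2.2769740982 = 6.7897188634
Denominator 4 − 1 = 3.
So the Richardson estimate is 2.2632396211.
Shift from A(h/2): −0.0034336193.

2.263240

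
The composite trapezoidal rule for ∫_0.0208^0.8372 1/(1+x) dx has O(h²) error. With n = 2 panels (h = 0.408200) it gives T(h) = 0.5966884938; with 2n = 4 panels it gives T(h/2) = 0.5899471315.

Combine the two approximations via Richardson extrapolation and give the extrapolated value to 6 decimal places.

0.587700

Order 2 gives 2^r = 4 and 2^r − 1 = 3.
Weighted: 2.3597885260 − 0.5966884938 = 1.7631000322
Denominator 4 − 1 = 3.
R = 1.7631000322/3 = 0.5877000107
Shift from A(h/2): −0.0022471208.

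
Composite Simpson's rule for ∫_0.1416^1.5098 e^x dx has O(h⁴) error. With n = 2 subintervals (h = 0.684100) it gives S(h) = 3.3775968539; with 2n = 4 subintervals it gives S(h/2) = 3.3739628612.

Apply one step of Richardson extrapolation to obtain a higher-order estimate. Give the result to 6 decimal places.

3.373721

r = 4, so 2^r = 16.
16·3.3739628612 = 53.9834057792; 53.9834057792 − 3.3775968539 = 50.6058089253
Denominator 16 − 1 = 15.
(16·3.3739628612 − 3.3775968539)/(16 − 1) = 3.3737205950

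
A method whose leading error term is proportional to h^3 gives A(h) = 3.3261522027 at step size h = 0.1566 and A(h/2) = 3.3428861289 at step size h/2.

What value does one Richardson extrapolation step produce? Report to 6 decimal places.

Order 3 gives 2^r = 8 and 2^r − 1 = 7.
8·3.3428861289 = 26.7430890312; 26.7430890312 − 3.3261522027 = 23.4169368285
(8·3.3428861289 − 3.3261522027)/(8 − 1) = 3.3452766898

3.345277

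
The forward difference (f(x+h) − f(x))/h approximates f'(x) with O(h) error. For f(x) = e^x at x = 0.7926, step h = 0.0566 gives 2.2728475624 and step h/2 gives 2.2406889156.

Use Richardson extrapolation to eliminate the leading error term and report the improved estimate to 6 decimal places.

2.208530

With r = 1 the leading error scales as h^1, so the weight is 2^1 = 2.
2×2.2406889156 − 2.2728475624 = 2.2085302688
Extrapolated: 2.2085302688 / 1 = 2.2085302688
Gap between inputs: 3.216e-02; correction applied: −0.0321586468.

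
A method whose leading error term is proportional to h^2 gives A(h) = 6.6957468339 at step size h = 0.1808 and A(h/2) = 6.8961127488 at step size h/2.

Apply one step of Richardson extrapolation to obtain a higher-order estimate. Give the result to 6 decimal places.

6.962901

Order 2 gives 2^r = 4 and 2^r − 1 = 3.
4 × 6.8961127488 = 27.5844509952; subtract 6.6957468339 → 20.8887041613
R = 20.8887041613/3 = 6.9629013871
Correction |R − A(h/2)| = 6.679e-02; gap |A(h/2) − A(h)| = 2.004e-01.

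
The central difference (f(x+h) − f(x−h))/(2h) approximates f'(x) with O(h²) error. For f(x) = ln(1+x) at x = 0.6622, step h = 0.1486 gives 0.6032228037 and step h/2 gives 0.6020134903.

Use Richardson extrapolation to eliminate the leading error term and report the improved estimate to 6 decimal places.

0.601610

Order 2 gives 2^r = 4 and 2^r − 1 = 3.
Weighted: 2.4080539612 − 0.6032228037 = 1.8048311575
R = 1.8048311575/3 = 0.6016103858
Correction |R − A(h/2)| = 4.031e-04; gap |A(h/2) − A(h)| = 1.209e-03.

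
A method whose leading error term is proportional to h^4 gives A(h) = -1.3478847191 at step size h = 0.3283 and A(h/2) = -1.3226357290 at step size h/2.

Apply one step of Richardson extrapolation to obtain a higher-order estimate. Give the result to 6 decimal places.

-1.320952

Order 4 gives 2^r = 16 and 2^r − 1 = 15.
Weighted: (-21.1621716640) − (-1.3478847191) = -19.8142869449
(16×(-1.3226357290) − (-1.3478847191))/(16 − 1) = -1.3209524630
Gap between inputs: 2.525e-02; correction applied: +0.0016832660.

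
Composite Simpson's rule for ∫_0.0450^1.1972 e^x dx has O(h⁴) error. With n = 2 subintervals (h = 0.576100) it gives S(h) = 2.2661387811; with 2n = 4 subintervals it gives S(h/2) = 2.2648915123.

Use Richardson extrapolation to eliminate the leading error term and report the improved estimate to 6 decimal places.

Method order is 4; weight 2^4 = 16.
2^4×A(h/2) = 36.2382641968; minus A(h) gives 33.9721254157.
Denominator 16 − 1 = 15.
Result: 2.2648083610

2.264808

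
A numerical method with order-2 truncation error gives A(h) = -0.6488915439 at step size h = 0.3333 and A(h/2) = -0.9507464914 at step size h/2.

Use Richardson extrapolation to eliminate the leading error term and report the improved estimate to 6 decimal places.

With r = 2 the leading error scales as h^2, so the weight is 2^2 = 4.
Difference of the inputs: -0.9507464914 − (-0.6488915439) = -0.3018549475
Divide by 2^2 − 1 = 3: (-0.3018549475)/3 = -0.1006183158
R = A(h/2) + (A(h/2) − A(h))/3 = -0.9507464914 − 0.1006183158 = -1.0513648072
Correction |R − A(h/2)| = 1.006e-01; gap |A(h/2) − A(h)| = 3.019e-01.

-1.051365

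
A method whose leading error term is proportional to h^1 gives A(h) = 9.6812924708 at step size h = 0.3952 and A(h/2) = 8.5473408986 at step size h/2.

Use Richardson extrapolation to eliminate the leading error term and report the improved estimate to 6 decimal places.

7.413389

Leading term ∝ h^1; use weight 2 = 2^1.
Difference of the inputs: 8.5473408986 − 9.6812924708 = -1.1339515722
Correction (A(h/2) − A(h))/(2 − 1) = (-1.1339515722)/1 = -1.1339515722
R = 8.5473408986 − 1.1339515722 = 7.4133893264
Correction |R − A(h/2)| = 1.134e+00; gap |A(h/2) − A(h)| = 1.134e+00.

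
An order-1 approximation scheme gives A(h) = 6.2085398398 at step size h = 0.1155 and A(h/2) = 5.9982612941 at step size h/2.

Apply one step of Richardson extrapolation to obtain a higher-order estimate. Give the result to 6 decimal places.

5.787983

The method has order 1: 2^1 = 2.
Difference of the inputs: 5.9982612941 − 6.2085398398 = -0.2102785457
Correction (A(h/2) − A(h))/(2 − 1) = (-0.2102785457)/1 = -0.2102785457
R = A(h/2) + (A(h/2) − A(h))/1 = 5.9982612941 − 0.2102785457 = 5.7879827484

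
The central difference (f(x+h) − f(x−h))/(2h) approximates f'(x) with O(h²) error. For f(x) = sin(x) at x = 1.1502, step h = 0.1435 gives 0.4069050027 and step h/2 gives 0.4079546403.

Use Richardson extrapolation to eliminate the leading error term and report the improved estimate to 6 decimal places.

0.408305

r = 2, so 2^r = 4.
Numerator 4 × A(h/2) − A(h) = 4 × 0.4079546403 − 0.4069050027 = 1.2249135585
Divide by 2^2 − 1 = 3.
1.2249135585 ÷ 3 = 0.4083045195
Gap between inputs: 1.050e-03; correction applied: +0.0003498792.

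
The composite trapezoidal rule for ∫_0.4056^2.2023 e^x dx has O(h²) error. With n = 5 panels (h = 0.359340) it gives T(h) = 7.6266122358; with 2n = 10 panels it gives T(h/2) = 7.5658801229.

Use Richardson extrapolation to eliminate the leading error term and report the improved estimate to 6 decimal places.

7.545636

Order 2 gives 2^r = 4 and 2^r − 1 = 3.
4·7.5658801229 = 30.2635204916; subtract 7.6266122358 → 22.6369082558
Extrapolated: 22.6369082558 / 3 = 7.5456360853
Shift from A(h/2): −0.0202440376.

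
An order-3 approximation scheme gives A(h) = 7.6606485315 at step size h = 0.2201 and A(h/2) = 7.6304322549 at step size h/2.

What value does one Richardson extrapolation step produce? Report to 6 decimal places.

Error is O(h^3); halving h shrinks it by 2^3 = 8.
8*7.6304322549 = 61.0434580392; 61.0434580392 − 7.6606485315 = 53.3828095077
Divide by 2^3 − 1 = 7.
Extrapolated: 53.3828095077 / 7 = 7.6261156440
Shift from A(h/2): −0.0043166109.

7.626116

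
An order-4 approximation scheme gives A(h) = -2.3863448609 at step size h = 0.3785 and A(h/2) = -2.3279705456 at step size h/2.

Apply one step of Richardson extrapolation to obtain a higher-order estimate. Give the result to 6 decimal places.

-2.324079

With r = 4 the leading error scales as h^4, so the weight is 2^4 = 16.
16*(-2.3279705456) − (-2.3863448609) = -34.8611838687
Extrapolated: (-34.8611838687) / 15 = -2.3240789246
Gap between inputs: 5.837e-02; correction applied: +0.0038916210.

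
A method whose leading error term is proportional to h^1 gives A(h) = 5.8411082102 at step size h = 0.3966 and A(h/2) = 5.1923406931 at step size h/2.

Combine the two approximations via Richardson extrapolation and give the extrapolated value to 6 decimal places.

Error is O(h^1); halving h shrinks it by 2^1 = 2.
2·5.1923406931 − 5.8411082102 = 4.5435731760
R = 4.5435731760/1 = 4.5435731760

4.543573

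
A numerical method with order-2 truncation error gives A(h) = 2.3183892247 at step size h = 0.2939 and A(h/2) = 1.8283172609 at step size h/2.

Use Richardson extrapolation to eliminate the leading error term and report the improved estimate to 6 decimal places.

With r = 2 the leading error scales as h^2, so the weight is 2^2 = 4.
A(h/2) − A(h) = 1.8283172609 − 2.3183892247 = -0.4900719638
Correction (A(h/2) − A(h))/(4 − 1) = (-0.4900719638)/3 = -0.1633573213
R = A(h/2) + (A(h/2) − A(h))/3 = 1.8283172609 − 0.1633573213 = 1.6649599396

1.664960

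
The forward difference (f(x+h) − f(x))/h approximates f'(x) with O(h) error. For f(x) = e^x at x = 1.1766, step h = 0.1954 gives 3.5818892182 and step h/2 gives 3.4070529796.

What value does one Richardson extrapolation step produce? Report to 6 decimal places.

With r = 1 the leading error scales as h^1, so the weight is 2^1 = 2.
Weighted: 6.8141059592 − 3.5818892182 = 3.2322167410
R = 3.2322167410/1 = 3.2322167410

3.232217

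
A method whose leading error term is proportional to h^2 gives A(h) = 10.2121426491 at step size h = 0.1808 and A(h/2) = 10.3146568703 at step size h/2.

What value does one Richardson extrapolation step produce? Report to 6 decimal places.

Error is O(h^2); halving h shrinks it by 2^2 = 4.
Difference of the inputs: 10.3146568703 − 10.2121426491 = 0.1025142212
Divide by 2^2 − 1 = 3: 0.1025142212/3 = 0.0341714071
R = 10.3146568703 + 0.0341714071 = 10.3488282774

10.348828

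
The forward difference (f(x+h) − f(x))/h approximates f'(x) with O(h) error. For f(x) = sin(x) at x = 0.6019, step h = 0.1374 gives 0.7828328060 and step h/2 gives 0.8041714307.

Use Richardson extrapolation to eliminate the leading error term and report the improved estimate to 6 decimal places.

Method order is 1; weight 2^1 = 2.
Top: 2(0.8041714307) − (0.7828328060) = 0.8255100554
Denominator 2 − 1 = 1.
Extrapolated: 0.8255100554 / 1 = 0.8255100554
Correction |R − A(h/2)| = 2.134e-02; gap |A(h/2) − A(h)| = 2.134e-02.

0.825510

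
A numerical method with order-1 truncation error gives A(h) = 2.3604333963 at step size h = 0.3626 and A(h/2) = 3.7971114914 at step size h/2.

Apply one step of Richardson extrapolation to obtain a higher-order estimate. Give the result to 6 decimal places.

5.233790

Error is O(h^1); halving h shrinks it by 2^1 = 2.
Numerator 2×A(h/2) − A(h) = 2×3.7971114914 − 2.3604333963 = 5.2337895865
5.2337895865 ÷ 1 = 5.2337895865
Shift from A(h/2): +1.4366780951.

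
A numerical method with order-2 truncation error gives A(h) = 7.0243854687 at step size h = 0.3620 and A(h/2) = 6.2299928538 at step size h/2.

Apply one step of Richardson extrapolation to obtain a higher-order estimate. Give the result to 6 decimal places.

5.965195

Leading term ∝ h^2; use weight 4 = 2^2.
4*6.2299928538 − 7.0243854687 = 17.8955859465
Divide by 2^2 − 1 = 3.
Extrapolated: 17.8955859465 / 3 = 5.9651953155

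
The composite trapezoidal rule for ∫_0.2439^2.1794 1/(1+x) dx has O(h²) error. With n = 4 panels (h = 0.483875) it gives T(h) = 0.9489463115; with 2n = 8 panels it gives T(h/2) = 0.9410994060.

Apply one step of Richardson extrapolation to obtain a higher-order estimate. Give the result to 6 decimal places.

0.938484

Order 2 gives 2^r = 4 and 2^r − 1 = 3.
A(h/2) − A(h) = 0.9410994060 − 0.9489463115 = -0.0078469055
Divide by 2^2 − 1 = 3: (-0.0078469055)/3 = -0.0026156352
R = A(h/2) + (A(h/2) − A(h))/3 = 0.9410994060 − 0.0026156352 = 0.9384837708
Shift from A(h/2): −0.0026156352.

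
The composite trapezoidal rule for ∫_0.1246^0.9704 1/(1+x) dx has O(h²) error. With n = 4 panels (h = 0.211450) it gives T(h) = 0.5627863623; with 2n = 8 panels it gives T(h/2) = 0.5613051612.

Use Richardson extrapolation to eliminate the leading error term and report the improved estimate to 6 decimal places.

Method order is 2; weight 2^2 = 4.
A(h/2) − A(h) = 0.5613051612 − 0.5627863623 = -0.0014812011
Divide by 2^2 − 1 = 3: (-0.0014812011)/3 = -0.0004937337
R = A(h/2) + (A(h/2) − A(h))/3 = 0.5613051612 − 0.0004937337 = 0.5608114275
Shift from A(h/2): −0.0004937337.

0.560811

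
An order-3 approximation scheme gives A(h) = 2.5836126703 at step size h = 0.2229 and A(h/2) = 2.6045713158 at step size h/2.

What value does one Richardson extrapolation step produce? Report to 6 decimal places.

2.607565

Error is O(h^3); halving h shrinks it by 2^3 = 8.
8 × 2.6045713158 = 20.8365705264; subtract 2.5836126703 → 18.2529578561
18.2529578561 ÷ 7 = 2.6075654080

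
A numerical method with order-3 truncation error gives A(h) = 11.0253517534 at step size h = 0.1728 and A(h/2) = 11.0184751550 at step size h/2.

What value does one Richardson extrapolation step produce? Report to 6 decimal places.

Error is O(h^3); halving h shrinks it by 2^3 = 8.
Numerator 8*A(h/2) − A(h) = 8*11.0184751550 − 11.0253517534 = 77.1224494866
Divide by 2^3 − 1 = 7.
Extrapolated: 77.1224494866 / 7 = 11.0174927838

11.017493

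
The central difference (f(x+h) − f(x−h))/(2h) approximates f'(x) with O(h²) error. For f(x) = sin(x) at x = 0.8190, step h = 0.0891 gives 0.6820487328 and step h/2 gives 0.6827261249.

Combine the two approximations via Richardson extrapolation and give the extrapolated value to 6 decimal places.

Error is O(h^2); halving h shrinks it by 2^2 = 4.
Weighted: 2.7309044996 − 0.6820487328 = 2.0488557668
Extrapolated: 2.0488557668 / 3 = 0.6829519223

0.682952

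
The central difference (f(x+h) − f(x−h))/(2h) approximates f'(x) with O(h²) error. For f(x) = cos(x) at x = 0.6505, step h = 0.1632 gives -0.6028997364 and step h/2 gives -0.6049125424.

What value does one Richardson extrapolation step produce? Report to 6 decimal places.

Order 2 gives 2^r = 4 and 2^r − 1 = 3.
4×(-0.6049125424) − (-0.6028997364) = -1.8167504332
Divide by 2^2 − 1 = 3.
(4×(-0.6049125424) − (-0.6028997364))/(4 − 1) = -0.6055834777

-0.605583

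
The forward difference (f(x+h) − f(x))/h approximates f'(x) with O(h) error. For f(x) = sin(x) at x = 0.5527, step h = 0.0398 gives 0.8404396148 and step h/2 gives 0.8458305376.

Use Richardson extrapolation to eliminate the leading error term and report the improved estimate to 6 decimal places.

0.851221

Order 1 gives 2^r = 2 and 2^r − 1 = 1.
2^1·A(h/2) = 1.6916610752; minus A(h) gives 0.8512214604.
(2·0.8458305376 − 0.8404396148)/(2 − 1) = 0.8512214604
Shift from A(h/2): +0.0053909228.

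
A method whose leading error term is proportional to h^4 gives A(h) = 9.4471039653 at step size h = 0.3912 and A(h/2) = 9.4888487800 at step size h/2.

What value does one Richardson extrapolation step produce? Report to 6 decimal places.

Leading term ∝ h^4; use weight 16 = 2^4.
16*9.4888487800 = 151.8215804800; subtract 9.4471039653 → 142.3744765147
Divide by 2^4 − 1 = 15.
Extrapolated: 142.3744765147 / 15 = 9.4916317676

9.491632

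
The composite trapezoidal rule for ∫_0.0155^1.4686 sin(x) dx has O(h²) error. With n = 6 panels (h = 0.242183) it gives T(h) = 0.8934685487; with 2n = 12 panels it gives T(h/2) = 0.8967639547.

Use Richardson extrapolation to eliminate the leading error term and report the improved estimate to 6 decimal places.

0.897862

r = 2: numerator weight 4, denominator 3.
4·0.8967639547 = 3.5870558188; subtract 0.8934685487 → 2.6935872701
Divide by 2^2 − 1 = 3.
Result: 0.8978624234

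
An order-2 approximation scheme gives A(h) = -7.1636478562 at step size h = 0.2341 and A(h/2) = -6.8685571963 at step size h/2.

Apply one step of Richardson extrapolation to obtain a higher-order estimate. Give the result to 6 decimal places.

r = 2: numerator weight 4, denominator 3.
Numerator 4×A(h/2) − A(h) = 4×(-6.8685571963) − (-7.1636478562) = -20.3105809290
Denominator 4 − 1 = 3.
(4×(-6.8685571963) − (-7.1636478562))/(4 − 1) = -6.7701936430
Correction |R − A(h/2)| = 9.836e-02; gap |A(h/2) − A(h)| = 2.951e-01.

-6.770194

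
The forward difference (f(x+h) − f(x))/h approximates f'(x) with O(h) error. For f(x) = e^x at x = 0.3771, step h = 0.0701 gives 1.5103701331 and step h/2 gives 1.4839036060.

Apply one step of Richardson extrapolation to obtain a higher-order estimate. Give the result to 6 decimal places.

1.457437

r = 1: numerator weight 2, denominator 1.
Weighted: 2.9678072120 − 1.5103701331 = 1.4574370789
1.4574370789 ÷ 1 = 1.4574370789
Correction |R − A(h/2)| = 2.647e-02; gap |A(h/2) − A(h)| = 2.647e-02.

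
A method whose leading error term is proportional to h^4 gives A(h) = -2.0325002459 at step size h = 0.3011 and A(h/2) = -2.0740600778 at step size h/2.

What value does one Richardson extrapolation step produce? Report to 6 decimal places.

r = 4: numerator weight 16, denominator 15.
16·(-2.0740600778) = -33.1849612448; subtract (-2.0325002459) → -31.1524609989
Divide by 2^4 − 1 = 15.
(16·(-2.0740600778) − (-2.0325002459))/(16 − 1) = -2.0768307333
Gap between inputs: 4.156e-02; correction applied: −0.0027706555.

-2.076831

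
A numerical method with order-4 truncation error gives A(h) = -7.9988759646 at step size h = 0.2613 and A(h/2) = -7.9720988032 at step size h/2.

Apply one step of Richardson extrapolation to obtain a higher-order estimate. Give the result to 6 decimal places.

-7.970314

Order 4 gives 2^r = 16 and 2^r − 1 = 15.
16×(-7.9720988032) = -127.5535808512; subtract (-7.9988759646) → -119.5547048866
Divide by 2^4 − 1 = 15.
Extrapolated: (-119.5547048866) / 15 = -7.9703136591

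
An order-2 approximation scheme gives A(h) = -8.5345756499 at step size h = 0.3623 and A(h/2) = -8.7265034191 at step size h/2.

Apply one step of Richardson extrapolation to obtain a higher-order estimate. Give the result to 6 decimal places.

r = 2, so 2^r = 4.
4·(-8.7265034191) = -34.9060136764; (-34.9060136764) − (-8.5345756499) = -26.3714380265
R = (-26.3714380265)/3 = -8.7904793422
Gap between inputs: 1.919e-01; correction applied: −0.0639759231.

-8.790479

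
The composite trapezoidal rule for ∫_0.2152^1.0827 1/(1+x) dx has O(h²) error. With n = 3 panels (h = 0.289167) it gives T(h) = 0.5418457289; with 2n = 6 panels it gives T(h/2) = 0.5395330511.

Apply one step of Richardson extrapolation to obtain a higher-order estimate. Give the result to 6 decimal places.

0.538762

Error is O(h^2); halving h shrinks it by 2^2 = 4.
Weighted: 2.1581322044 − 0.5418457289 = 1.6162864755
Denominator 4 − 1 = 3.
(4×0.5395330511 − 0.5418457289)/(4 − 1) = 0.5387621585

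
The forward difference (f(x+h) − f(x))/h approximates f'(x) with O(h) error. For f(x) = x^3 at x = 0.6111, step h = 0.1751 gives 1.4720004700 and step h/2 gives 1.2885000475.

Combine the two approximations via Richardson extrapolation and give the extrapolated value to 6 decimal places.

1.105000

The method has order 1: 2^1 = 2.
Numerator 2×A(h/2) − A(h) = 2×1.2885000475 − 1.4720004700 = 1.1049996250
Extrapolated: 1.1049996250 / 1 = 1.1049996250
Correction |R − A(h/2)| = 1.835e-01; gap |A(h/2) − A(h)| = 1.835e-01.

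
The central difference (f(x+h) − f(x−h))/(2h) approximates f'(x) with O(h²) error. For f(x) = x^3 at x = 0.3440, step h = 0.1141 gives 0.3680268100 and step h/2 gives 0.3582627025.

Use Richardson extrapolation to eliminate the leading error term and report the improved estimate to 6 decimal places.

0.355008

Method order is 2; weight 2^2 = 4.
Weighted: 1.4330508100 − 0.3680268100 = 1.0650240000
Divide by 2^2 − 1 = 3.
Result: 0.3550080000
Correction |R − A(h/2)| = 3.255e-03; gap |A(h/2) − A(h)| = 9.764e-03.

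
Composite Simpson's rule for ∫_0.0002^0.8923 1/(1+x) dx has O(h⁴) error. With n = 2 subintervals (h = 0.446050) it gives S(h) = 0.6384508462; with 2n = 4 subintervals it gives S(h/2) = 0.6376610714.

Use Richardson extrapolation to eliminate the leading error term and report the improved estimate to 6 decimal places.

0.637608

Method order is 4; weight 2^4 = 16.
Top: 16(0.6376610714) − (0.6384508462) = 9.5641262962
9.5641262962 ÷ 15 = 0.6376084197
Gap between inputs: 7.898e-04; correction applied: −0.0000526517.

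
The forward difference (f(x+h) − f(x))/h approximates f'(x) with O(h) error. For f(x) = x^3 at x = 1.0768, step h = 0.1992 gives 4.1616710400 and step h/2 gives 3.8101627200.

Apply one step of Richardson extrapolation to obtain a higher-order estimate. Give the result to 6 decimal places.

3.458654

r = 1: numerator weight 2, denominator 1.
Top: 2(3.8101627200) − (4.1616710400) = 3.4586544000
R = 3.4586544000/1 = 3.4586544000
Shift from A(h/2): −0.3515083200.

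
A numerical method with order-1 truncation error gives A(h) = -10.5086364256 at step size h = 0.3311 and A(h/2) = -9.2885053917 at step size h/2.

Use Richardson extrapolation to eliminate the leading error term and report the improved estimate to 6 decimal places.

-8.068374

Order 1 gives 2^r = 2 and 2^r − 1 = 1.
Numerator 2 × A(h/2) − A(h) = 2 × (-9.2885053917) − (-10.5086364256) = -8.0683743578
Denominator 2 − 1 = 1.
So the Richardson estimate is -8.0683743578.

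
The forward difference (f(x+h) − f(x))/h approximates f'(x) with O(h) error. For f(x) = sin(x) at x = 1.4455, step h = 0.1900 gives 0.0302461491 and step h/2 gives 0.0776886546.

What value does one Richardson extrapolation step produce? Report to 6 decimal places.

The method has order 1: 2^1 = 2.
2 × 0.0776886546 − 0.0302461491 = 0.1251311601
Divide by 2^1 − 1 = 1.
Extrapolated: 0.1251311601 / 1 = 0.1251311601

0.125131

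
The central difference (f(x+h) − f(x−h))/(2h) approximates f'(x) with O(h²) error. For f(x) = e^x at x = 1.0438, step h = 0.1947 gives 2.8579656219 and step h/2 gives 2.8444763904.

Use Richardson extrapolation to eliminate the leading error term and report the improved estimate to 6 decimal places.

r = 2, so 2^r = 4.
2^2 × A(h/2) = 11.3779055616; minus A(h) gives 8.5199399397.
8.5199399397 ÷ 3 = 2.8399799799

2.839980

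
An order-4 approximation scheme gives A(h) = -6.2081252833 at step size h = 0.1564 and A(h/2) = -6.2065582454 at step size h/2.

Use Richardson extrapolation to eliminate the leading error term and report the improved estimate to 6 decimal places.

Method order is 4; weight 2^4 = 16.
Weighted: (-99.3049319264) − (-6.2081252833) = -93.0968066431
R = (-93.0968066431)/15 = -6.2064537762

-6.206454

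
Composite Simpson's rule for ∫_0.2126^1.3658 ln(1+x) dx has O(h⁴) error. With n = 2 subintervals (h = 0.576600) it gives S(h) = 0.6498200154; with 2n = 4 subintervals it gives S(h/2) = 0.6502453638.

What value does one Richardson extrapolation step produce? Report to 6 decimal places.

0.650274

Order 4 gives 2^r = 16 and 2^r − 1 = 15.
16*0.6502453638 − 0.6498200154 = 9.7541058054
Divide by 2^4 − 1 = 15.
R = 9.7541058054/15 = 0.6502737204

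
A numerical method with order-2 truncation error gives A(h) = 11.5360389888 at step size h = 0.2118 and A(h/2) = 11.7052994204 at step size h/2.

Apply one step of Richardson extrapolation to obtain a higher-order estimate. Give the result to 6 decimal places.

Method order is 2; weight 2^2 = 4.
Numerator 4 × A(h/2) − A(h) = 4 × 11.7052994204 − 11.5360389888 = 35.2851586928
Divide by 2^2 − 1 = 3.
Result: 11.7617195643

11.761720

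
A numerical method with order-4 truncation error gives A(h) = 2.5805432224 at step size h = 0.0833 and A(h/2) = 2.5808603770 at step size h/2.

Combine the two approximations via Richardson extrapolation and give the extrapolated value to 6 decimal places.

The method has order 4: 2^4 = 16.
Top: 16(2.5808603770) − (2.5805432224) = 38.7132228096
R = 38.7132228096/15 = 2.5808815206
Correction |R − A(h/2)| = 2.114e-05; gap |A(h/2) − A(h)| = 3.172e-04.

2.580882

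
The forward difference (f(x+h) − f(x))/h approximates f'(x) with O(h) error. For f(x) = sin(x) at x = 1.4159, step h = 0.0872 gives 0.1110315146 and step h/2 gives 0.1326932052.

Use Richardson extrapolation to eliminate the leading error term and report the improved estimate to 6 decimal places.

0.154355

With r = 1 the leading error scales as h^1, so the weight is 2^1 = 2.
Numerator 2·A(h/2) − A(h) = 2·0.1326932052 − 0.1110315146 = 0.1543548958
Divide by 2^1 − 1 = 1.
Result: 0.1543548958
Correction |R − A(h/2)| = 2.166e-02; gap |A(h/2) − A(h)| = 2.166e-02.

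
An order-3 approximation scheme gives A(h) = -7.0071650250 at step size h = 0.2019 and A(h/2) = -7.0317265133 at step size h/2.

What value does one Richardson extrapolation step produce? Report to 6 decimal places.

-7.035235

Order 3 gives 2^r = 8 and 2^r − 1 = 7.
A(h/2) − A(h) = -7.0317265133 − (-7.0071650250) = -0.0245614883
Correction (A(h/2) − A(h))/(8 − 1) = (-0.0245614883)/7 = -0.0035087840
R = -7.0317265133 − 0.0035087840 = -7.0352352973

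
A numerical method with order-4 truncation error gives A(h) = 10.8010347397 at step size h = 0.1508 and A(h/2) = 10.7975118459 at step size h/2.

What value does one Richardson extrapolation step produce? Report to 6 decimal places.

10.797277

Order 4 gives 2^r = 16 and 2^r − 1 = 15.
Numerator 16*A(h/2) − A(h) = 16*10.7975118459 − 10.8010347397 = 161.9591547947
Denominator 16 − 1 = 15.
So the Richardson estimate is 10.7972769863.
Shift from A(h/2): −0.0002348596.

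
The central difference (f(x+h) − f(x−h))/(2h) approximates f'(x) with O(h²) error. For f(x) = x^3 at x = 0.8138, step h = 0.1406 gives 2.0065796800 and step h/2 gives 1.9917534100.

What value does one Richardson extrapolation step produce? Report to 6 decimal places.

r = 2, so 2^r = 4.
4×1.9917534100 − 2.0065796800 = 5.9604339600
5.9604339600 ÷ 3 = 1.9868113200
Shift from A(h/2): −0.0049420900.

1.986811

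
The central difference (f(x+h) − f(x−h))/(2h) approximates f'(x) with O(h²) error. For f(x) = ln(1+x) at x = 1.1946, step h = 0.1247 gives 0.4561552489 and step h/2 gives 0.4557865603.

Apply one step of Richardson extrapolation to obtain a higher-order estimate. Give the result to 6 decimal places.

r = 2, so 2^r = 4.
4·0.4557865603 − 0.4561552489 = 1.3669909923
Divide by 2^2 − 1 = 3.
So the Richardson estimate is 0.4556636641.

0.455664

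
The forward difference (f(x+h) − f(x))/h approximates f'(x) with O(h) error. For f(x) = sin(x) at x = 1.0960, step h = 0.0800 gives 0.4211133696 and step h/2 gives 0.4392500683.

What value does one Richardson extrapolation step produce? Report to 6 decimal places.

0.457387

r = 1: numerator weight 2, denominator 1.
Top: 2(0.4392500683) − (0.4211133696) = 0.4573867670
Extrapolated: 0.4573867670 / 1 = 0.4573867670
Gap between inputs: 1.814e-02; correction applied: +0.0181366987.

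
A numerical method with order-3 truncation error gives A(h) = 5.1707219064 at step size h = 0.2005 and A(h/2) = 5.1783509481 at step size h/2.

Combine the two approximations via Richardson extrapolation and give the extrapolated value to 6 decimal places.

Method order is 3; weight 2^3 = 8.
Top: 8(5.1783509481) − (5.1707219064) = 36.2560856784
(8×5.1783509481 − 5.1707219064)/(8 − 1) = 5.1794408112

5.179441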